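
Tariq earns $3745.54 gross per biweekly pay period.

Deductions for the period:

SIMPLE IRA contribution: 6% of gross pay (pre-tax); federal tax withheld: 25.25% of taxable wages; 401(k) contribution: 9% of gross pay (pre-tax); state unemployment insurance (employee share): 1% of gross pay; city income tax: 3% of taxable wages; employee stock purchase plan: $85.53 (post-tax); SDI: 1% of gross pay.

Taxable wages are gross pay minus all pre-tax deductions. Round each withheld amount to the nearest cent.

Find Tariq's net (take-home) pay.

$2123.86

401(k) contribution: $3745.54 × 0.09 = $337.10
SIMPLE IRA contribution: $3745.54 × 0.06 = $224.73
Pre-tax total = $337.10 + $224.73 = $561.83
Taxable wages = $3745.54 − $561.83 = $3183.71
City income tax: $3183.71 × 0.03 = $95.51
Federal tax withheld: $3183.71 × 0.2525 = $803.89
State unemployment insurance (employee share): $3745.54 × 0.01 = $37.46
SDI: $3745.54 × 0.01 = $37.46
Employee stock purchase plan: $85.53
Total deductions = $337.10 + $224.73 + $95.51 + $803.89 + $37.46 + $37.46 + $85.53 = $1621.68
Net pay = $3745.54 − $1621.68 = $2123.86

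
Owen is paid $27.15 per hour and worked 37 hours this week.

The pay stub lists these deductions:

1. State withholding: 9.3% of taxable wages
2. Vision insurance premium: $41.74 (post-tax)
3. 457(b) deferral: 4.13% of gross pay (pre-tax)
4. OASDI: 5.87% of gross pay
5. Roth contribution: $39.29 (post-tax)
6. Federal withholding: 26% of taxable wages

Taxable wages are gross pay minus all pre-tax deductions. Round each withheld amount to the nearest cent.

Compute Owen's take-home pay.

$483.10

Gross pay: 37 × $27.15 = $1,004.55
457(b) deferral: $1,004.55 × 0.0413 = $41.49
Taxable wages = $1,004.55 − $41.49 = $963.06
State withholding: $963.06 × 0.093 = $89.56
Federal withholding: $963.06 × 0.26 = $250.40
OASDI: $1,004.55 × 0.0587 = $58.97
Vision insurance premium: $41.74
Roth contribution: $39.29
Total deductions = $41.49 + $89.56 + $250.40 + $58.97 + $41.74 + $39.29 = $521.45
Net pay = $1,004.55 − $521.45 = $483.10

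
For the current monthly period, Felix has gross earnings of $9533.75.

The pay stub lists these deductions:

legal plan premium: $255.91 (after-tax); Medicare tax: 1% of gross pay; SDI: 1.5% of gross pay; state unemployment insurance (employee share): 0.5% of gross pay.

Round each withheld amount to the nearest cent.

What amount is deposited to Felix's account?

$8991.82

State unemployment insurance (employee share): $9533.75 × 0.005 = $47.67
SDI: $9533.75 × 0.015 = $143.01
Medicare tax: $9533.75 × 0.01 = $95.34
Legal plan premium: $255.91
Total deductions = $47.67 + $143.01 + $95.34 + $255.91 = $541.93
Net pay = $9533.75 − $541.93 = $8991.82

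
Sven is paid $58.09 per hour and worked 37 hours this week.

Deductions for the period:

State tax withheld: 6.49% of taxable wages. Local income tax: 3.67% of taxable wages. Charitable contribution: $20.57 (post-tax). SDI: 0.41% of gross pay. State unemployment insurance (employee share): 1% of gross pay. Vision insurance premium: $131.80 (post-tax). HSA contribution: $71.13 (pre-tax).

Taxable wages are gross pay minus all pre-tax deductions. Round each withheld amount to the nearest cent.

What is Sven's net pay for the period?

Gross pay: 37 × $58.09 = $2,149.33
HSA contribution: $71.13
Taxable wages = $2,149.33 − $71.13 = $2,078.20
Local income tax: $2,078.20 × 0.0367 = $76.27
State tax withheld: $2,078.20 × 0.0649 = $134.88
State unemployment insurance (employee share): $2,149.33 × 0.01 = $21.49
SDI: $2,149.33 × 0.0041 = $8.81
Vision insurance premium: $131.80
Charitable contribution: $20.57
Total deductions = $71.13 + $76.27 + $134.88 + $21.49 + $8.81 + $131.80 + $20.57 = $464.95
Net pay = $2,149.33 − $464.95 = $1,684.38

$1,684.38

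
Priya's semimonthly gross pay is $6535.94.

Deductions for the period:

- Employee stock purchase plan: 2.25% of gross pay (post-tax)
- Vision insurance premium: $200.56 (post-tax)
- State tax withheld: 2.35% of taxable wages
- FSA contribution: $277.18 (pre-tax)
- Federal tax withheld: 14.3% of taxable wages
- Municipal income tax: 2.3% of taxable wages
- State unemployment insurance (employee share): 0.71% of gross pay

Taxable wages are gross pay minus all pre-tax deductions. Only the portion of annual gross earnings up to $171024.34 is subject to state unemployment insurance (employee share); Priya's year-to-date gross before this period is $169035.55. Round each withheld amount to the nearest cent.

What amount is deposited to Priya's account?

$4710.99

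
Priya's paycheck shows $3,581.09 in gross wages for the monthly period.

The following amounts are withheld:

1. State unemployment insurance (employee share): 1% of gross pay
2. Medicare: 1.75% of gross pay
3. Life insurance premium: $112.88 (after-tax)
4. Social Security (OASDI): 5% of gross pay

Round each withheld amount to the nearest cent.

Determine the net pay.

$3,190.68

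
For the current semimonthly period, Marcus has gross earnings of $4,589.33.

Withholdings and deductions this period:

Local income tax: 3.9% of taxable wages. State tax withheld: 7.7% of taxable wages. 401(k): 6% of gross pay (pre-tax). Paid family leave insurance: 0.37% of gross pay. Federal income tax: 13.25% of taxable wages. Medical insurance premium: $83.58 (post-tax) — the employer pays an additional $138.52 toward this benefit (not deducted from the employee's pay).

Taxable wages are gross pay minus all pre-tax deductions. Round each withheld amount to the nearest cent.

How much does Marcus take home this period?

401(k): $4,589.33 × 0.06 = $275.36
Taxable wages = $4,589.33 − $275.36 = $4,313.97
Local income tax: $4,313.97 × 0.039 = $168.24
Federal income tax: $4,313.97 × 0.1325 = $571.60
State tax withheld: $4,313.97 × 0.077 = $332.18
Paid family leave insurance: $4,589.33 × 0.0037 = $16.98
Medical insurance premium: $83.58
(Employer's $138.52 toward medical insurance premium is not withheld from the employee.)
Total deductions = $275.36 + $168.24 + $571.60 + $332.18 + $16.98 + $83.58 = $1,447.94
Net pay = $4,589.33 − $1,447.94 = $3,141.39

$3,141.39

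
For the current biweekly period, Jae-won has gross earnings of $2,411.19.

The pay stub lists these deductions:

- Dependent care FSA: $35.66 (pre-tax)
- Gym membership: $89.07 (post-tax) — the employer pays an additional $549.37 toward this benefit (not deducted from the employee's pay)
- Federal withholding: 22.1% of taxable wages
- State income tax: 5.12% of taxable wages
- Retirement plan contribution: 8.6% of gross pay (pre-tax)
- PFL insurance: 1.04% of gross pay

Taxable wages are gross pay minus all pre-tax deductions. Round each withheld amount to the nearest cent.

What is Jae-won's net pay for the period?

$1,463.84

Dependent care FSA: $35.66
Retirement plan contribution: $2,411.19 × 0.086 = $207.36
Pre-tax total = $35.66 + $207.36 = $243.02
Taxable wages = $2,411.19 − $243.02 = $2,168.17
State income tax: $2,168.17 × 0.0512 = $111.01
Federal withholding: $2,168.17 × 0.221 = $479.17
PFL insurance: $2,411.19 × 0.0104 = $25.08
Gym membership: $89.07
(Employer's $549.37 toward gym membership is not withheld from the employee.)
Total deductions = $35.66 + $207.36 + $111.01 + $479.17 + $25.08 + $89.07 = $947.35
Net pay = $2,411.19 − $947.35 = $1,463.84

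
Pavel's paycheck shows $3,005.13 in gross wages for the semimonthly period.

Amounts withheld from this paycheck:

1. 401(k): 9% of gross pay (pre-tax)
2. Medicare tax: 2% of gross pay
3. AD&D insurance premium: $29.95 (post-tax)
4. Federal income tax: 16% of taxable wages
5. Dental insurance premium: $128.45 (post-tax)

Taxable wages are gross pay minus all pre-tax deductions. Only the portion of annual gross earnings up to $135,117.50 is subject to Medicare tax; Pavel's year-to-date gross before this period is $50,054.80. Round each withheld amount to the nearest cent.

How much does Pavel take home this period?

$2,078.62

401(k): $3,005.13 × 0.09 = $270.46
Taxable wages = $3,005.13 − $270.46 = $2,734.67
Federal income tax: $2,734.67 × 0.16 = $437.55
Medicare tax: cap not yet reached, full $3,005.13 is subject → $3,005.13 × 0.02 = $60.10
AD&D insurance premium: $29.95
Dental insurance premium: $128.45
Total deductions = $270.46 + $437.55 + $60.10 + $29.95 + $128.45 = $926.51
Net pay = $3,005.13 − $926.51 = $2,078.62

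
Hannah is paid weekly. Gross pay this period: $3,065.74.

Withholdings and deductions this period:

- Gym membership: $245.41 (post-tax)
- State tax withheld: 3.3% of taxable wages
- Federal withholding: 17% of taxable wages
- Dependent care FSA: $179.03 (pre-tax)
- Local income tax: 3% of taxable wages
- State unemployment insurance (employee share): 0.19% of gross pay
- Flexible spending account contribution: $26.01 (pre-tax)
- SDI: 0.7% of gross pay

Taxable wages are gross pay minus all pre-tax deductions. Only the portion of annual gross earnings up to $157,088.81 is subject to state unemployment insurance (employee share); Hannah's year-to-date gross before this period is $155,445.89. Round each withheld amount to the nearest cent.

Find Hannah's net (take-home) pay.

$1,924.17

Dependent care FSA: $179.03
Flexible spending account contribution: $26.01
Pre-tax total = $179.03 + $26.01 = $205.04
Taxable wages = $3,065.74 − $205.04 = $2,860.70
State tax withheld: $2,860.70 × 0.033 = $94.40
Federal withholding: $2,860.70 × 0.17 = $486.32
Local income tax: $2,860.70 × 0.03 = $85.82
State unemployment insurance (employee share): only $157,088.81 − $155,445.89 = $1,642.92 of this check is subject → $1,642.92 × 0.0019 = $3.12
SDI: $3,065.74 × 0.007 = $21.46
Gym membership: $245.41
Total deductions = $179.03 + $26.01 + $94.40 + $486.32 + $85.82 + $3.12 + $21.46 + $245.41 = $1,141.57
Net pay = $3,065.74 − $1,141.57 = $1,924.17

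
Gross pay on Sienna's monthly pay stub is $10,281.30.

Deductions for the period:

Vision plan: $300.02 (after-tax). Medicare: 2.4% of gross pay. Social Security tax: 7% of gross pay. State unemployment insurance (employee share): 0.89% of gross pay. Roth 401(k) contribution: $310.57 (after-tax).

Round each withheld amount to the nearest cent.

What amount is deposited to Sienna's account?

$8,612.77

Medicare: $10,281.30 × 0.024 = $246.75
State unemployment insurance (employee share): $10,281.30 × 0.0089 = $91.50
Social Security tax: $10,281.30 × 0.07 = $719.69
Roth 401(k) contribution: $310.57
Vision plan: $300.02
Total deductions = $246.75 + $91.50 + $719.69 + $310.57 + $300.02 = $1,668.53
Net pay = $10,281.30 − $1,668.53 = $8,612.77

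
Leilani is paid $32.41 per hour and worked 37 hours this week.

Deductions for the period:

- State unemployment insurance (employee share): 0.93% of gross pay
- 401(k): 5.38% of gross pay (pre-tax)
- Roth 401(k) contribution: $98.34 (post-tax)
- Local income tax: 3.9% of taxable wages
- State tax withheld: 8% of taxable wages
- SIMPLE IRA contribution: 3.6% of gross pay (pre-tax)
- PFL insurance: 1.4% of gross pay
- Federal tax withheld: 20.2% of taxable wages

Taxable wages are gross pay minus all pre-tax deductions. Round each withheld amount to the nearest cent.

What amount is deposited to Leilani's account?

Gross pay: 37 × $32.41 = $1199.17
401(k): $1199.17 × 0.0538 = $64.52
SIMPLE IRA contribution: $1199.17 × 0.036 = $43.17
Pre-tax total = $64.52 + $43.17 = $107.69
Taxable wages = $1199.17 − $107.69 = $1091.48
State tax withheld: $1091.48 × 0.08 = $87.32
Local income tax: $1091.48 × 0.039 = $42.57
Federal tax withheld: $1091.48 × 0.202 = $220.48
PFL insurance: $1199.17 × 0.014 = $16.79
State unemployment insurance (employee share): $1199.17 × 0.0093 = $11.15
Roth 401(k) contribution: $98.34
Total deductions = $64.52 + $43.17 + $87.32 + $42.57 + $220.48 + $16.79 + $11.15 + $98.34 = $584.34
Net pay = $1199.17 − $584.34 = $614.83

$614.83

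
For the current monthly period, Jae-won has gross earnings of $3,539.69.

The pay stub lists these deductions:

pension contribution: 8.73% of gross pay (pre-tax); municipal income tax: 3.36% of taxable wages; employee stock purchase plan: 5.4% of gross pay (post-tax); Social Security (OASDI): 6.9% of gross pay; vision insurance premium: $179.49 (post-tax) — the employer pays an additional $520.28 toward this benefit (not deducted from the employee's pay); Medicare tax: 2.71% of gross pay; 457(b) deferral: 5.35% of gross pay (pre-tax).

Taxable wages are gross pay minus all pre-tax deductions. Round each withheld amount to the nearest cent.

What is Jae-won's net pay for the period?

$2,228.32

Pension contribution: $3,539.69 × 0.0873 = $309.01
457(b) deferral: $3,539.69 × 0.0535 = $189.37
Pre-tax total = $309.01 + $189.37 = $498.38
Taxable wages = $3,539.69 − $498.38 = $3,041.31
Municipal income tax: $3,041.31 × 0.0336 = $102.19
Medicare tax: $3,539.69 × 0.0271 = $95.93
Social Security (OASDI): $3,539.69 × 0.069 = $244.24
Employee stock purchase plan: $3,539.69 × 0.054 = $191.14
Vision insurance premium: $179.49
(Employer's $520.28 toward vision insurance premium is not withheld from the employee.)
Total deductions = $309.01 + $189.37 + $102.19 + $95.93 + $244.24 + $191.14 + $179.49 = $1,311.37
Net pay = $3,539.69 − $1,311.37 = $2,228.32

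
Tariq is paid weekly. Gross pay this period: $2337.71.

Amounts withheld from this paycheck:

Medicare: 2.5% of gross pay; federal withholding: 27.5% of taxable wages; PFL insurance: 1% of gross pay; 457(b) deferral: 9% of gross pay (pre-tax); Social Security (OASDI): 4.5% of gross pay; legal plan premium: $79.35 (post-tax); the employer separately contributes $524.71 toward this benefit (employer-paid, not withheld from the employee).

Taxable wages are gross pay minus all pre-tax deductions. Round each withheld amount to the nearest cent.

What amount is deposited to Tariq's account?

457(b) deferral: $2337.71 × 0.09 = $210.39
Taxable wages = $2337.71 − $210.39 = $2127.32
Federal withholding: $2127.32 × 0.275 = $585.01
Social Security (OASDI): $2337.71 × 0.045 = $105.20
PFL insurance: $2337.71 × 0.01 = $23.38
Medicare: $2337.71 × 0.025 = $58.44
Legal plan premium: $79.35
(Employer's $524.71 toward legal plan premium is not withheld from the employee.)
Total deductions = $210.39 + $585.01 + $105.20 + $23.38 + $58.44 + $79.35 = $1061.77
Net pay = $2337.71 − $1061.77 = $1275.94

$1275.94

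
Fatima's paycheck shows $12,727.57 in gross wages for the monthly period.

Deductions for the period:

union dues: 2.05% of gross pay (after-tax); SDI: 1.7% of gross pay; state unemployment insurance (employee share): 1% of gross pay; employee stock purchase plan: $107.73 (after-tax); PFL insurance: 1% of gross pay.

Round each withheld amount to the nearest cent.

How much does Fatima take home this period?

State unemployment insurance (employee share): $12,727.57 × 0.01 = $127.28
PFL insurance: $12,727.57 × 0.01 = $127.28
SDI: $12,727.57 × 0.017 = $216.37
Union dues: $12,727.57 × 0.0205 = $260.92
Employee stock purchase plan: $107.73
Total deductions = $127.28 + $127.28 + $216.37 + $260.92 + $107.73 = $839.58
Net pay = $12,727.57 − $839.58 = $11,887.99

$11,887.99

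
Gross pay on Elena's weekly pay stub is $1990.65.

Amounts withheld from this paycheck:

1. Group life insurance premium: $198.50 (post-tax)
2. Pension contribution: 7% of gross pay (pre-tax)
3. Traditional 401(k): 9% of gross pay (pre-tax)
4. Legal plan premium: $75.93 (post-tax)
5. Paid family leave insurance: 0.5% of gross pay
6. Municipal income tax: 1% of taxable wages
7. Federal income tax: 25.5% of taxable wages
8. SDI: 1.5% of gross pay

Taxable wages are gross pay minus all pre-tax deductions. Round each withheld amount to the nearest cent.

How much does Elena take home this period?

Traditional 401(k): $1990.65 × 0.09 = $179.16
Pension contribution: $1990.65 × 0.07 = $139.35
Pre-tax total = $179.16 + $139.35 = $318.51
Taxable wages = $1990.65 − $318.51 = $1672.14
Municipal income tax: $1672.14 × 0.01 = $16.72
Federal income tax: $1672.14 × 0.255 = $426.40
SDI: $1990.65 × 0.015 = $29.86
Paid family leave insurance: $1990.65 × 0.005 = $9.95
Group life insurance premium: $198.50
Legal plan premium: $75.93
Total deductions = $179.16 + $139.35 + $16.72 + $426.40 + $29.86 + $9.95 + $198.50 + $75.93 = $1075.87
Net pay = $1990.65 − $1075.87 = $914.78

$914.78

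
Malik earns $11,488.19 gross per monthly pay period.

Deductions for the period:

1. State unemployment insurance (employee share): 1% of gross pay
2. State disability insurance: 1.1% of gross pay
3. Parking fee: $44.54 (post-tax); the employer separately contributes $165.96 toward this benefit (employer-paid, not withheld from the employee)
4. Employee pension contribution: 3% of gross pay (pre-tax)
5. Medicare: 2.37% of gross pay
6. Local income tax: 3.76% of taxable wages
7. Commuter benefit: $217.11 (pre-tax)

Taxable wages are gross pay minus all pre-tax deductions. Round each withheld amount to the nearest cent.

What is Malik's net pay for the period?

$9,957.54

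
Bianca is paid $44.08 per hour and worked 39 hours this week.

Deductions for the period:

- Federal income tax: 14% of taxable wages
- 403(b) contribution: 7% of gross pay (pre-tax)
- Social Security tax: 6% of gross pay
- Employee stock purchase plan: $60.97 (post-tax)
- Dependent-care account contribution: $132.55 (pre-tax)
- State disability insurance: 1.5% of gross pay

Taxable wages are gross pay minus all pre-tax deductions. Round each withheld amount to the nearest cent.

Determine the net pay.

$1,071.05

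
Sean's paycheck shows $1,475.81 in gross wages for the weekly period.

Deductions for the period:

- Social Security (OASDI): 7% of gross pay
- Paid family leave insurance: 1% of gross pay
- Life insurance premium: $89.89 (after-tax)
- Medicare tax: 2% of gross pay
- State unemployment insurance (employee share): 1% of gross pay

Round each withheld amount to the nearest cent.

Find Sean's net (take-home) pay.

$1,223.57

Medicare tax: $1,475.81 × 0.02 = $29.52
Paid family leave insurance: $1,475.81 × 0.01 = $14.76
Social Security (OASDI): $1,475.81 × 0.07 = $103.31
State unemployment insurance (employee share): $1,475.81 × 0.01 = $14.76
Life insurance premium: $89.89
Total deductions = $29.52 + $14.76 + $103.31 + $14.76 + $89.89 = $252.24
Net pay = $1,475.81 − $252.24 = $1,223.57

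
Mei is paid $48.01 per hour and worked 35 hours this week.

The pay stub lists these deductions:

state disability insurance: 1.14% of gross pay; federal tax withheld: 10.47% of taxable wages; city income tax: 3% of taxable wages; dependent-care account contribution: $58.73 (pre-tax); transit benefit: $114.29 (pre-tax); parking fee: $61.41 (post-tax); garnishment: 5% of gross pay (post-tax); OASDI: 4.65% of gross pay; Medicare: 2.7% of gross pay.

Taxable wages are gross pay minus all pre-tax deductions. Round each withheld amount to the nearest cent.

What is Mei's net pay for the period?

$1,016.19

Gross pay: 35 × $48.01 = $1,680.35
Transit benefit: $114.29
Dependent-care account contribution: $58.73
Pre-tax total = $114.29 + $58.73 = $173.02
Taxable wages = $1,680.35 − $173.02 = $1,507.33
Federal tax withheld: $1,507.33 × 0.1047 = $157.82
City income tax: $1,507.33 × 0.03 = $45.22
State disability insurance: $1,680.35 × 0.0114 = $19.16
OASDI: $1,680.35 × 0.0465 = $78.14
Medicare: $1,680.35 × 0.027 = $45.37
Parking fee: $61.41
Garnishment: $1,680.35 × 0.05 = $84.02
Total deductions = $114.29 + $58.73 + $157.82 + $45.22 + $19.16 + $78.14 + $45.37 + $61.41 + $84.02 = $664.16
Net pay = $1,680.35 − $664.16 = $1,016.19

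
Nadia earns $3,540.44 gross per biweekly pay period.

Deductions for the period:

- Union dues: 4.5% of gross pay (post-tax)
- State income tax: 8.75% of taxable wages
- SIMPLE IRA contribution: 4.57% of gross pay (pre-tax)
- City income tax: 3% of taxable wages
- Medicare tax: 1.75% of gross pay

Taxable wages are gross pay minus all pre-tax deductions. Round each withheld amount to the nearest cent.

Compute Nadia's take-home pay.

$2,760.37

SIMPLE IRA contribution: $3,540.44 × 0.0457 = $161.80
Taxable wages = $3,540.44 − $161.80 = $3,378.64
State income tax: $3,378.64 × 0.0875 = $295.63
City income tax: $3,378.64 × 0.03 = $101.36
Medicare tax: $3,540.44 × 0.0175 = $61.96
Union dues: $3,540.44 × 0.045 = $159.32
Total deductions = $161.80 + $295.63 + $101.36 + $61.96 + $159.32 = $780.07
Net pay = $3,540.44 − $780.07 = $2,760.37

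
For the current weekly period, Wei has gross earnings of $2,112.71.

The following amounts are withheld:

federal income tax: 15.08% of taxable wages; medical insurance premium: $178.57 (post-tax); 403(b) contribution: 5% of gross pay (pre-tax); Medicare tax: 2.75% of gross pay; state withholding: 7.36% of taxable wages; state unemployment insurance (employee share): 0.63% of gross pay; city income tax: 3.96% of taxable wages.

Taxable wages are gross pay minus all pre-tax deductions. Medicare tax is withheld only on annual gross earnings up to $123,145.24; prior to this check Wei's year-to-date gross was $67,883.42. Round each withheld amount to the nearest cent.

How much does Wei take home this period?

403(b) contribution: $2,112.71 × 0.05 = $105.64
Taxable wages = $2,112.71 − $105.64 = $2,007.07
City income tax: $2,007.07 × 0.0396 = $79.48
Federal income tax: $2,007.07 × 0.1508 = $302.67
State withholding: $2,007.07 × 0.0736 = $147.72
Medicare tax: cap not yet reached, full $2,112.71 is subject → $2,112.71 × 0.0275 = $58.10
State unemployment insurance (employee share): $2,112.71 × 0.0063 = $13.31
Medical insurance premium: $178.57
Total deductions = $105.64 + $79.48 + $302.67 + $147.72 + $58.10 + $13.31 + $178.57 = $885.49
Net pay = $2,112.71 − $885.49 = $1,227.22

$1,227.22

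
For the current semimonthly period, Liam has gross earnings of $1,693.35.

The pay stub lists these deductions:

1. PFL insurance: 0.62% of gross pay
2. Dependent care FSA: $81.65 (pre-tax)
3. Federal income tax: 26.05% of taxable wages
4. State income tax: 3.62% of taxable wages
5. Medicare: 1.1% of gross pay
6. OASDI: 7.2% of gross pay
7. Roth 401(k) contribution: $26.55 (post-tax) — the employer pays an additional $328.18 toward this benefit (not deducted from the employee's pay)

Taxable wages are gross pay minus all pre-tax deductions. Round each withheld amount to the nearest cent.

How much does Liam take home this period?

$955.91

Dependent care FSA: $81.65
Taxable wages = $1,693.35 − $81.65 = $1,611.70
State income tax: $1,611.70 × 0.0362 = $58.34
Federal income tax: $1,611.70 × 0.2605 = $419.85
OASDI: $1,693.35 × 0.072 = $121.92
Medicare: $1,693.35 × 0.011 = $18.63
PFL insurance: $1,693.35 × 0.0062 = $10.50
Roth 401(k) contribution: $26.55
(Employer's $328.18 toward Roth 401(k) contribution is not withheld from the employee.)
Total deductions = $81.65 + $58.34 + $419.85 + $121.92 + $18.63 + $10.50 + $26.55 = $737.44
Net pay = $1,693.35 − $737.44 = $955.91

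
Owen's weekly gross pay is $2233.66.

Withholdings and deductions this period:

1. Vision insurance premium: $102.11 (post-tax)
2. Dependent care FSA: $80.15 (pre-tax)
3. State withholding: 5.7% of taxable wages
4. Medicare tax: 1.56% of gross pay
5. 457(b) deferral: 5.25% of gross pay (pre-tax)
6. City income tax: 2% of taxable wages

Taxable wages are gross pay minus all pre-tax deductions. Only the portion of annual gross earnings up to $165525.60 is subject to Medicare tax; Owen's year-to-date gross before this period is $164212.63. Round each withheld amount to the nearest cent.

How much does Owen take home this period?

$1756.86

457(b) deferral: $2233.66 × 0.0525 = $117.27
Dependent care FSA: $80.15
Pre-tax total = $117.27 + $80.15 = $197.42
Taxable wages = $2233.66 − $197.42 = $2036.24
State withholding: $2036.24 × 0.057 = $116.07
City income tax: $2036.24 × 0.02 = $40.72
Medicare tax: only $165525.60 − $164212.63 = $1312.97 of this check is subject → $1312.97 × 0.0156 = $20.48
Vision insurance premium: $102.11
Total deductions = $117.27 + $80.15 + $116.07 + $40.72 + $20.48 + $102.11 = $476.80
Net pay = $2233.66 − $476.80 = $1756.86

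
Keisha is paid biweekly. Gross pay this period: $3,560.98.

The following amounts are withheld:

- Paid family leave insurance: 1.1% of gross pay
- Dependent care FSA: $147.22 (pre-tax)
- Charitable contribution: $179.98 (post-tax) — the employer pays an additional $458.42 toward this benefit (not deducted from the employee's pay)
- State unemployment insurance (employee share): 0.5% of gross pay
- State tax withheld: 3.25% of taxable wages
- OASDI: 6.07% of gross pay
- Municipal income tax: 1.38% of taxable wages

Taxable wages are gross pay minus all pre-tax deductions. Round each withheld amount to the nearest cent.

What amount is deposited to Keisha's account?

$2,802.60

Dependent care FSA: $147.22
Taxable wages = $3,560.98 − $147.22 = $3,413.76
State tax withheld: $3,413.76 × 0.0325 = $110.95
Municipal income tax: $3,413.76 × 0.0138 = $47.11
Paid family leave insurance: $3,560.98 × 0.011 = $39.17
State unemployment insurance (employee share): $3,560.98 × 0.005 = $17.80
OASDI: $3,560.98 × 0.0607 = $216.15
Charitable contribution: $179.98
(Employer's $458.42 toward charitable contribution is not withheld from the employee.)
Total deductions = $147.22 + $110.95 + $47.11 + $39.17 + $17.80 + $216.15 + $179.98 = $758.38
Net pay = $3,560.98 − $758.38 = $2,802.60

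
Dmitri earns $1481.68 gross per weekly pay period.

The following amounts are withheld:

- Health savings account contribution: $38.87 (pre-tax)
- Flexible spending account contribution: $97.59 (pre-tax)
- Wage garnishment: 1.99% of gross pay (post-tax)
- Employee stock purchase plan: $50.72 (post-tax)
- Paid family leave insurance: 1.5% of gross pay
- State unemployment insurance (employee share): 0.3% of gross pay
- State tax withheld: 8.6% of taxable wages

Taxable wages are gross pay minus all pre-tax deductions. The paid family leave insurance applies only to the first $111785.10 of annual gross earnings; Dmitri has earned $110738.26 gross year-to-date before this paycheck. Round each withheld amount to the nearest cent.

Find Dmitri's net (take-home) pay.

$1129.17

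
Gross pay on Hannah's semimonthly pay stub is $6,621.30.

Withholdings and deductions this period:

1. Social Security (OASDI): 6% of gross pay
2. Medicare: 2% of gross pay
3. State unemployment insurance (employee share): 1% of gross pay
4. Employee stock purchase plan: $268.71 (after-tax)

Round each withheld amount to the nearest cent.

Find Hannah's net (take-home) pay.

Social Security (OASDI): $6,621.30 × 0.06 = $397.28
State unemployment insurance (employee share): $6,621.30 × 0.01 = $66.21
Medicare: $6,621.30 × 0.02 = $132.43
Employee stock purchase plan: $268.71
Total deductions = $397.28 + $66.21 + $132.43 + $268.71 = $864.63
Net pay = $6,621.30 − $864.63 = $5,756.67

$5,756.67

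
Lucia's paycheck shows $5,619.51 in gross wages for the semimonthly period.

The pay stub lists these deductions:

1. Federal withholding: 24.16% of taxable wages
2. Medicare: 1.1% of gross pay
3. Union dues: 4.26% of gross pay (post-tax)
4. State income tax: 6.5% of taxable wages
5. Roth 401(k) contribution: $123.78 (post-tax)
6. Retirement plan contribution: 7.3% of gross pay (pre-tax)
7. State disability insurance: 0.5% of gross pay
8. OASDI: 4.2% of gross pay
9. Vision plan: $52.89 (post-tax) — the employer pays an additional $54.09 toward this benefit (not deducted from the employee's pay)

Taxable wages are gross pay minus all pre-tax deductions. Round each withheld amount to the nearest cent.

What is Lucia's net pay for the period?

Retirement plan contribution: $5,619.51 × 0.073 = $410.22
Taxable wages = $5,619.51 − $410.22 = $5,209.29
State income tax: $5,209.29 × 0.065 = $338.60
Federal withholding: $5,209.29 × 0.2416 = $1,258.56
Medicare: $5,619.51 × 0.011 = $61.81
OASDI: $5,619.51 × 0.042 = $236.02
State disability insurance: $5,619.51 × 0.005 = $28.10
Union dues: $5,619.51 × 0.0426 = $239.39
Vision plan: $52.89
Roth 401(k) contribution: $123.78
(Employer's $54.09 toward vision plan is not withheld from the employee.)
Total deductions = $410.22 + $338.60 + $1,258.56 + $61.81 + $236.02 + $28.10 + $239.39 + $52.89 + $123.78 = $2,749.37
Net pay = $5,619.51 − $2,749.37 = $2,870.14

$2,870.14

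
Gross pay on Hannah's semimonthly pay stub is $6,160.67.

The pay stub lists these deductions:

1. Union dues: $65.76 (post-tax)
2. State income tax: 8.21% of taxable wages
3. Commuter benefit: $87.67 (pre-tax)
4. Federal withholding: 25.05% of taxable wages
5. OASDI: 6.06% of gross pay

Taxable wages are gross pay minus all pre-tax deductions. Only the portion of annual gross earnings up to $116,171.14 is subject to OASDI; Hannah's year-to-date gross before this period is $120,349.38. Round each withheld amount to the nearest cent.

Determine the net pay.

Commuter benefit: $87.67
Taxable wages = $6,160.67 − $87.67 = $6,073.00
Federal withholding: $6,073.00 × 0.2505 = $1,521.29
State income tax: $6,073.00 × 0.0821 = $498.59
OASDI: annual cap $116,171.14 already reached (YTD $120,349.38), so $0.00
Union dues: $65.76
Total deductions = $87.67 + $1,521.29 + $498.59 + $0.00 + $65.76 = $2,173.31
Net pay = $6,160.67 − $2,173.31 = $3,987.36

$3,987.36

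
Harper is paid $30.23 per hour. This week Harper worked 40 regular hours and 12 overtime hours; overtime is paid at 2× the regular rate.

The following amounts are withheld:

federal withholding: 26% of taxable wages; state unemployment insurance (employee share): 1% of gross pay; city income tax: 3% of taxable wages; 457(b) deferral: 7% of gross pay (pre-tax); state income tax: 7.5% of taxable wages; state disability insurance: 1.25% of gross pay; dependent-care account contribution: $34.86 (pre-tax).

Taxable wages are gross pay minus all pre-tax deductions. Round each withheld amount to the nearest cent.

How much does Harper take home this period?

$1,076.89

Regular pay: 40 × $30.23 = $1,209.20
Overtime pay: 12 × $30.23 × 2 = $725.52
Gross pay = $1,209.20 + $725.52 = $1,934.72
Dependent-care account contribution: $34.86
457(b) deferral: $1,934.72 × 0.07 = $135.43
Pre-tax total = $34.86 + $135.43 = $170.29
Taxable wages = $1,934.72 − $170.29 = $1,764.43
Federal withholding: $1,764.43 × 0.26 = $458.75
State income tax: $1,764.43 × 0.075 = $132.33
City income tax: $1,764.43 × 0.03 = $52.93
State disability insurance: $1,934.72 × 0.0125 = $24.18
State unemployment insurance (employee share): $1,934.72 × 0.01 = $19.35
Total deductions = $34.86 + $135.43 + $458.75 + $132.33 + $52.93 + $24.18 + $19.35 = $857.83
Net pay = $1,934.72 − $857.83 = $1,076.89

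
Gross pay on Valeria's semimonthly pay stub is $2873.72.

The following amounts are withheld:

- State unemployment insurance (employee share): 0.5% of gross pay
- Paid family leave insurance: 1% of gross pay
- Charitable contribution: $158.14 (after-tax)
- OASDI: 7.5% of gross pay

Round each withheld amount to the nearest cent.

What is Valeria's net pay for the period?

$2456.94

Paid family leave insurance: $2873.72 × 0.01 = $28.74
OASDI: $2873.72 × 0.075 = $215.53
State unemployment insurance (employee share): $2873.72 × 0.005 = $14.37
Charitable contribution: $158.14
Total deductions = $28.74 + $215.53 + $14.37 + $158.14 = $416.78
Net pay = $2873.72 − $416.78 = $2456.94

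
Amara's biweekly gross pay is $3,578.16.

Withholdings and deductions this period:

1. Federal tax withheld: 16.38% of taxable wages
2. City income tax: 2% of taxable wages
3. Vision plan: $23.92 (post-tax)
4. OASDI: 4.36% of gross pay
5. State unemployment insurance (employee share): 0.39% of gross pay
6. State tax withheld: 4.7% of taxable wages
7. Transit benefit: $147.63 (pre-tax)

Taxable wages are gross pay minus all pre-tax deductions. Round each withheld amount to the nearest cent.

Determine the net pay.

$2,444.89

Transit benefit: $147.63
Taxable wages = $3,578.16 − $147.63 = $3,430.53
City income tax: $3,430.53 × 0.02 = $68.61
State tax withheld: $3,430.53 × 0.047 = $161.23
Federal tax withheld: $3,430.53 × 0.1638 = $561.92
State unemployment insurance (employee share): $3,578.16 × 0.0039 = $13.95
OASDI: $3,578.16 × 0.0436 = $156.01
Vision plan: $23.92
Total deductions = $147.63 + $68.61 + $161.23 + $561.92 + $13.95 + $156.01 + $23.92 = $1,133.27
Net pay = $3,578.16 − $1,133.27 = $2,444.89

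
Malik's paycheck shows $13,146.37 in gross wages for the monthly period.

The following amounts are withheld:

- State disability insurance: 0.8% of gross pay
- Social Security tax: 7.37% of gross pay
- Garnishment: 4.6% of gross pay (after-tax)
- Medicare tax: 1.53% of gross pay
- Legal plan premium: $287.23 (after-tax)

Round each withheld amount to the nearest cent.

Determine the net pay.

$10,979.21

Social Security tax: $13,146.37 × 0.0737 = $968.89
State disability insurance: $13,146.37 × 0.008 = $105.17
Medicare tax: $13,146.37 × 0.0153 = $201.14
Garnishment: $13,146.37 × 0.046 = $604.73
Legal plan premium: $287.23
Total deductions = $968.89 + $105.17 + $201.14 + $604.73 + $287.23 = $2,167.16
Net pay = $13,146.37 − $2,167.16 = $10,979.21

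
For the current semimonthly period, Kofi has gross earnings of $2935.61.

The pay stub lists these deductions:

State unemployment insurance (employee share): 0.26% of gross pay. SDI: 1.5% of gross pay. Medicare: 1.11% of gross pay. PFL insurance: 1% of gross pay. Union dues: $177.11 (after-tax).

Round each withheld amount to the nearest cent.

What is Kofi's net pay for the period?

State unemployment insurance (employee share): $2935.61 × 0.0026 = $7.63
PFL insurance: $2935.61 × 0.01 = $29.36
Medicare: $2935.61 × 0.0111 = $32.59
SDI: $2935.61 × 0.015 = $44.03
Union dues: $177.11
Total deductions = $7.63 + $29.36 + $32.59 + $44.03 + $177.11 = $290.72
Net pay = $2935.61 − $290.72 = $2644.89

$2644.89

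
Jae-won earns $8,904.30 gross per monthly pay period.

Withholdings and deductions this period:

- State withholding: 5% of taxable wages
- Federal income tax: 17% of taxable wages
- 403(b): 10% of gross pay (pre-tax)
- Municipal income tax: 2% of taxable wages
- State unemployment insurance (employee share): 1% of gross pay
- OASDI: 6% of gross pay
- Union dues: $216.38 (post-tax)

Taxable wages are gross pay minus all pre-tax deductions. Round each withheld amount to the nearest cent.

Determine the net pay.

$5,250.86

403(b): $8,904.30 × 0.1 = $890.43
Taxable wages = $8,904.30 − $890.43 = $8,013.87
Municipal income tax: $8,013.87 × 0.02 = $160.28
Federal income tax: $8,013.87 × 0.17 = $1,362.36
State withholding: $8,013.87 × 0.05 = $400.69
OASDI: $8,904.30 × 0.06 = $534.26
State unemployment insurance (employee share): $8,904.30 × 0.01 = $89.04
Union dues: $216.38
Total deductions = $890.43 + $160.28 + $1,362.36 + $400.69 + $534.26 + $89.04 + $216.38 = $3,653.44
Net pay = $8,904.30 − $3,653.44 = $5,250.86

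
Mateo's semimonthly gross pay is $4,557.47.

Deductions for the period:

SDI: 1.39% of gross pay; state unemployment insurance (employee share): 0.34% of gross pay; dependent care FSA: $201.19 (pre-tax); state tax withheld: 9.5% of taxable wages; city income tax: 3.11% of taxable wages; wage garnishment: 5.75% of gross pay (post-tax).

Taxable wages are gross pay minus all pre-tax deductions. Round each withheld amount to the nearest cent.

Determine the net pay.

Dependent care FSA: $201.19
Taxable wages = $4,557.47 − $201.19 = $4,356.28
State tax withheld: $4,356.28 × 0.095 = $413.85
City income tax: $4,356.28 × 0.0311 = $135.48
SDI: $4,557.47 × 0.0139 = $63.35
State unemployment insurance (employee share): $4,557.47 × 0.0034 = $15.50
Wage garnishment: $4,557.47 × 0.0575 = $262.05
Total deductions = $201.19 + $413.85 + $135.48 + $63.35 + $15.50 + $262.05 = $1,091.42
Net pay = $4,557.47 − $1,091.42 = $3,466.05

$3,466.05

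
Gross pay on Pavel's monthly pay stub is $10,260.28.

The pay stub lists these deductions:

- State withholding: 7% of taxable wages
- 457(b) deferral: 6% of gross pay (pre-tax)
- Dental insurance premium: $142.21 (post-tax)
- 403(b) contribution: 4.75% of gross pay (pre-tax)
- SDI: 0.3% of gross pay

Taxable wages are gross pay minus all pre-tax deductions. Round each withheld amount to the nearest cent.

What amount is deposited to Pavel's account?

403(b) contribution: $10,260.28 × 0.0475 = $487.36
457(b) deferral: $10,260.28 × 0.06 = $615.62
Pre-tax total = $487.36 + $615.62 = $1,102.98
Taxable wages = $10,260.28 − $1,102.98 = $9,157.30
State withholding: $9,157.30 × 0.07 = $641.01
SDI: $10,260.28 × 0.003 = $30.78
Dental insurance premium: $142.21
Total deductions = $487.36 + $615.62 + $641.01 + $30.78 + $142.21 = $1,916.98
Net pay = $10,260.28 − $1,916.98 = $8,343.30

$8,343.30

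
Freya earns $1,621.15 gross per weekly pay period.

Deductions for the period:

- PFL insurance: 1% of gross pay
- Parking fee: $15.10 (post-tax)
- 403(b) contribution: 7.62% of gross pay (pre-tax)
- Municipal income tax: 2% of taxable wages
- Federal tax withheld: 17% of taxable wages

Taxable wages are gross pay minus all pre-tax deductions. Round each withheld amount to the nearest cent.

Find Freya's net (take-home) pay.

403(b) contribution: $1,621.15 × 0.0762 = $123.53
Taxable wages = $1,621.15 − $123.53 = $1,497.62
Municipal income tax: $1,497.62 × 0.02 = $29.95
Federal tax withheld: $1,497.62 × 0.17 = $254.60
PFL insurance: $1,621.15 × 0.01 = $16.21
Parking fee: $15.10
Total deductions = $123.53 + $29.95 + $254.60 + $16.21 + $15.10 = $439.39
Net pay = $1,621.15 − $439.39 = $1,181.76

$1,181.76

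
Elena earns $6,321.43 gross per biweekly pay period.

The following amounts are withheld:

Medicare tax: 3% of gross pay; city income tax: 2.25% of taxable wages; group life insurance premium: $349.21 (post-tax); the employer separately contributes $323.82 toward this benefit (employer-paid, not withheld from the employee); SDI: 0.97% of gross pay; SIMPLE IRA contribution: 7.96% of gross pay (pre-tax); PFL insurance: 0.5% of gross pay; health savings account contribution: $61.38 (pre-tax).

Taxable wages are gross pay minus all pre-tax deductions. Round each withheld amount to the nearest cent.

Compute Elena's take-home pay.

$4,995.55

Health savings account contribution: $61.38
SIMPLE IRA contribution: $6,321.43 × 0.0796 = $503.19
Pre-tax total = $61.38 + $503.19 = $564.57
Taxable wages = $6,321.43 − $564.57 = $5,756.86
City income tax: $5,756.86 × 0.0225 = $129.53
PFL insurance: $6,321.43 × 0.005 = $31.61
Medicare tax: $6,321.43 × 0.03 = $189.64
SDI: $6,321.43 × 0.0097 = $61.32
Group life insurance premium: $349.21
(Employer's $323.82 toward group life insurance premium is not withheld from the employee.)
Total deductions = $61.38 + $503.19 + $129.53 + $31.61 + $189.64 + $61.32 + $349.21 = $1,325.88
Net pay = $6,321.43 − $1,325.88 = $4,995.55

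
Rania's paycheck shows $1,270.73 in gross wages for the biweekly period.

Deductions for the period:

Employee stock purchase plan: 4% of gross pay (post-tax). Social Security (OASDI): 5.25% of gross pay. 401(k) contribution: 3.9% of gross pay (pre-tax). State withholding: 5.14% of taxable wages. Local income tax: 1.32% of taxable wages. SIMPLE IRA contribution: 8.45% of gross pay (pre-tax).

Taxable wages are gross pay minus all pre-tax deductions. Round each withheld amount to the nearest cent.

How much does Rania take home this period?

401(k) contribution: $1,270.73 × 0.039 = $49.56
SIMPLE IRA contribution: $1,270.73 × 0.0845 = $107.38
Pre-tax total = $49.56 + $107.38 = $156.94
Taxable wages = $1,270.73 − $156.94 = $1,113.79
State withholding: $1,113.79 × 0.0514 = $57.25
Local income tax: $1,113.79 × 0.0132 = $14.70
Social Security (OASDI): $1,270.73 × 0.0525 = $66.71
Employee stock purchase plan: $1,270.73 × 0.04 = $50.83
Total deductions = $49.56 + $107.38 + $57.25 + $14.70 + $66.71 + $50.83 = $346.43
Net pay = $1,270.73 − $346.43 = $924.30

$924.30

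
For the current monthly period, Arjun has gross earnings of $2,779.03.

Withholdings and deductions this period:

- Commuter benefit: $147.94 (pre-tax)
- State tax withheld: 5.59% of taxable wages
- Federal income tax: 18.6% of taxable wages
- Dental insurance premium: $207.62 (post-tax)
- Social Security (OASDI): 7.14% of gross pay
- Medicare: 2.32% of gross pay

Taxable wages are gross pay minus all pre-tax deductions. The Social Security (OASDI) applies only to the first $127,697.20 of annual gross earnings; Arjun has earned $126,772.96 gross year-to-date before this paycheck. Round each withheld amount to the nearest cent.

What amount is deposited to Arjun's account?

$1,656.55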